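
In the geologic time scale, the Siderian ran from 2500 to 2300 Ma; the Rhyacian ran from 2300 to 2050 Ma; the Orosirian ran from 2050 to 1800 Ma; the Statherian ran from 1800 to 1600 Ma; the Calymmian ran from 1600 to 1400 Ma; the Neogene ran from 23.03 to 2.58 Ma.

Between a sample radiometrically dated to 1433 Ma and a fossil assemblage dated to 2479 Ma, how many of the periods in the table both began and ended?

3

2479 Ma sits inside the Siderian (2500–2300) and 1433 Ma inside the Calymmian (1600–1400); neither of those is wholly between the two dates.
The listed periods lying completely between them are Rhyacian, Orosirian, Statherian — 3 in all.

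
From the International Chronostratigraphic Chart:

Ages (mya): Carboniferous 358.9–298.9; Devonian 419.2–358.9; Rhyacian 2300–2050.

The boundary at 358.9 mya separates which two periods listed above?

The Devonian ends at 358.9 mya and the Carboniferous begins at 358.9 mya, so they share that boundary.

Devonian and Carboniferous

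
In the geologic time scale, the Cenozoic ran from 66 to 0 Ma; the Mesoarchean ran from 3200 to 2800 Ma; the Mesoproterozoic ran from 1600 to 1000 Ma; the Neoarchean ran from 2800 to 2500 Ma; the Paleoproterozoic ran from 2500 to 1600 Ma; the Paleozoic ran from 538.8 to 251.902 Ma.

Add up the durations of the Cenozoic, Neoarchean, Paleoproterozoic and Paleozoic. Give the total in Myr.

Duration is start − end for each: (66 − 0) + (2800 − 2500) + (2500 − 1600) + (538.8 − 251.902).
That is 66 + 300 + 900 + 286.898, which totals 1552.898 million years.

1552.898 million years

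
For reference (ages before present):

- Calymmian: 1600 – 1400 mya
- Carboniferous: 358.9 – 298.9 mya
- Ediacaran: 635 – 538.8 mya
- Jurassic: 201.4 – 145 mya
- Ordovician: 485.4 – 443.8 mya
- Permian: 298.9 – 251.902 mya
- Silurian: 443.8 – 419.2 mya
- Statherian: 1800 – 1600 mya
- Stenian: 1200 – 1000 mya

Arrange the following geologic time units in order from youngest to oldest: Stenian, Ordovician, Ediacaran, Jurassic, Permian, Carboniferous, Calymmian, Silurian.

Jurassic, Permian, Carboniferous, Silurian, Ordovician, Ediacaran, Stenian, Calymmian

The oldest of these is Calymmian (starts 1600 Ma) and the youngest is Jurassic (ends 145 Ma).
In between, by decreasing start age: Stenian (1200), Ediacaran (635), Ordovician (485.4), Silurian (443.8), Carboniferous (358.9), Permian (298.9).
Listing youngest first means reversing that sequence.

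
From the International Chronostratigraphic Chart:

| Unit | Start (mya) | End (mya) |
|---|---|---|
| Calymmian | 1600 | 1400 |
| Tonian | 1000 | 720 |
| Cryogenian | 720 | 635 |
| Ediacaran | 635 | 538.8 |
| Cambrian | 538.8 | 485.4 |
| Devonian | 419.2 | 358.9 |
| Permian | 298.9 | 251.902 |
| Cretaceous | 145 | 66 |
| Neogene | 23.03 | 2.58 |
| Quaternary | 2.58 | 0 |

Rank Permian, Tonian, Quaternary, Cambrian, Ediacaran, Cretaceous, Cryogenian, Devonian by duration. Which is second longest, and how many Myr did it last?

Durations: Permian 46.998; Tonian 280; Quaternary 2.58; Cambrian 53.4; Ediacaran 96.2; Cretaceous 79; Cryogenian 85; Devonian 60.3 Myr.
Sorted longest-first: Tonian (280), Ediacaran (96.2), Cryogenian (85), Cretaceous (79), Devonian (60.3), Cambrian (53.4), Permian (46.998), Quaternary (2.58).
The second longest is Ediacaran at 96.2 Myr.

Ediacaran, 96.2 million years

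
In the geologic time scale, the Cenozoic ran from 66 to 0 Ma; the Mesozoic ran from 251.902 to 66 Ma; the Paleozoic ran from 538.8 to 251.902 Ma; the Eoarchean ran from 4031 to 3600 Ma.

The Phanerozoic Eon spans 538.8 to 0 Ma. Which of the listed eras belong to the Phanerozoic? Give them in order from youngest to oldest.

Eras with both bounds inside 538.8–0 Ma: Cenozoic (66–0), Mesozoic (251.902–66), Paleozoic (538.8–251.902).

Cenozoic, Mesozoic, Paleozoic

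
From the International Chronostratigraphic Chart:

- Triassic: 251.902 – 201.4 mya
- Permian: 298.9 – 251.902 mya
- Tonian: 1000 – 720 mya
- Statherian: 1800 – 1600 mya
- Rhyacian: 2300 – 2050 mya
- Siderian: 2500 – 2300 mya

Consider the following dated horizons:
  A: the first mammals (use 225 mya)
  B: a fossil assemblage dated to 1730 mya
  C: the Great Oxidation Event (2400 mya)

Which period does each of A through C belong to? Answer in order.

A — Triassic; B — Statherian; C — Siderian

A: 225 Ma lies in 251.902–201.4 Ma, so Triassic.
B: 1730 Ma lies in 1800–1600 Ma, so Statherian.
C: 2400 Ma lies in 2500–2300 Ma, so Siderian.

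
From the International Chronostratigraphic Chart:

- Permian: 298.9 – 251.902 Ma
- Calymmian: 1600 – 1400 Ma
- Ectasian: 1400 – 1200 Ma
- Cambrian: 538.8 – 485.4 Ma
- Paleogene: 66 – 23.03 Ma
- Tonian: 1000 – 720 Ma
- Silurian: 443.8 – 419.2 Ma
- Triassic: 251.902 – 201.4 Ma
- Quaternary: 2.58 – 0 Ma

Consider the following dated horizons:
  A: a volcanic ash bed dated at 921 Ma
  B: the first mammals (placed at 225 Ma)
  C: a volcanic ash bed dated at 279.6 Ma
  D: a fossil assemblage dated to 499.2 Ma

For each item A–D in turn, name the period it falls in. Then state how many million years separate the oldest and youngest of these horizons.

A — Tonian; B — Triassic; C — Permian; D — Cambrian; span 696 million years

Match each age against the start–end ranges in the excerpt: A = 921 Ma → Tonian (1000–720); B = 225 Ma → Triassic (251.902–201.4); C = 279.6 Ma → Permian (298.9–251.902); D = 499.2 Ma → Cambrian (538.8–485.4).
The largest age is 921 Ma and the smallest is 225 Ma; their difference is 696 Myr.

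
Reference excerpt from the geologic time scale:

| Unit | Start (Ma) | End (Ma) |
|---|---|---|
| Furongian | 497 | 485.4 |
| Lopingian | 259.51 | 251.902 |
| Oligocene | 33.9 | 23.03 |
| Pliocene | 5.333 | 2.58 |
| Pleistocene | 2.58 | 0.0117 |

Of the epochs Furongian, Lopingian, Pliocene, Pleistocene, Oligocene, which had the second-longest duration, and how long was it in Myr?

Oligocene, 10.87 million years

Start − end for each: Furongian 497 − 485.4 = 11.6; Lopingian 259.51 − 251.902 = 7.608; Pliocene 5.333 − 2.58 = 2.753; Pleistocene 2.58 − 0.0117 = 2.5683; Oligocene 33.9 − 23.03 = 10.87.
Ranking these from longest: Furongian > Oligocene > Lopingian > Pliocene > Pleistocene.
Position 2 in that ranking is Oligocene, which lasted 10.87 Myr.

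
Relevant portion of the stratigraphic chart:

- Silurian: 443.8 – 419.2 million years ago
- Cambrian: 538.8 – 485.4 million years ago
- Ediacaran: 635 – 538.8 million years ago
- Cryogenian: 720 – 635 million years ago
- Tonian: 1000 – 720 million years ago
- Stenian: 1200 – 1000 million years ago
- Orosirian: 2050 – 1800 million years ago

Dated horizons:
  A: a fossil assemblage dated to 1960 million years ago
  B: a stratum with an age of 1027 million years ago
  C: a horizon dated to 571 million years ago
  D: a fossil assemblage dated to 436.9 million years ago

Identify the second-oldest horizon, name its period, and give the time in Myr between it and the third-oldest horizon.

B, in the Stenian; 456 million years to C

Sorted oldest-first by Ma: A (1960), B (1027), C (571), D (436.9).
The second oldest is B at 1027 Ma, which lies in 1200–1000 Ma: the Stenian.
The third oldest is C at 571 Ma; separation = |1027 − 571| = 456 Myr.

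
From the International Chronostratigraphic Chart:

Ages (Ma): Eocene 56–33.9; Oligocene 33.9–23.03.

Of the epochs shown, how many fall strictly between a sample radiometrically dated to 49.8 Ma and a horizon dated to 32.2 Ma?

0

The older date is 49.8 Ma and the younger is 32.2 Ma.
No epoch both begins after 49.8 Ma and ends before 32.2 Ma, so the count is 0.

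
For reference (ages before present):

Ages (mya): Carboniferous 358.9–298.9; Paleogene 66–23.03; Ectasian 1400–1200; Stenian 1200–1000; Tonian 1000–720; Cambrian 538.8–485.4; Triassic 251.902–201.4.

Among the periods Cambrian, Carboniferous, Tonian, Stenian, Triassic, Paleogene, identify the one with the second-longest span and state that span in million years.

Start − end for each: Cambrian 538.8 − 485.4 = 53.4; Carboniferous 358.9 − 298.9 = 60; Tonian 1000 − 720 = 280; Stenian 1200 − 1000 = 200; Triassic 251.902 − 201.4 = 50.502; Paleogene 66 − 23.03 = 42.97.
Ranking these from longest: Tonian > Stenian > Carboniferous > Cambrian > Triassic > Paleogene.
Position 2 in that ranking is Stenian, which lasted 200 Myr.

Stenian, 200 million years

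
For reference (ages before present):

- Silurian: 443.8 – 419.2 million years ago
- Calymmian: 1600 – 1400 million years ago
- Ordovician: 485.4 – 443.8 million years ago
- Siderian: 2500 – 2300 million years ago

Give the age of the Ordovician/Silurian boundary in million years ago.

The Ordovician ends and the Silurian begins at 443.8 million years ago.

443.8 million years ago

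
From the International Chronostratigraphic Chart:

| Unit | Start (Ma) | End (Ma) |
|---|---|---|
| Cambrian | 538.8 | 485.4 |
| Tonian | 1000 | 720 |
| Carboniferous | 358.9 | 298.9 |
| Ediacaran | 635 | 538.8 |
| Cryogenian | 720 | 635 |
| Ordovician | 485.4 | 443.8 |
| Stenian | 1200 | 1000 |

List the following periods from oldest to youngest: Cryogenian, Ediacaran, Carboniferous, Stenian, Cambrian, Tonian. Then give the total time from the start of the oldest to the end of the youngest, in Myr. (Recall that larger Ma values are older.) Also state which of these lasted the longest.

From the excerpt: Cryogenian 720–635; Ediacaran 635–538.8; Carboniferous 358.9–298.9; Stenian 1200–1000; Cambrian 538.8–485.4; Tonian 1000–720 (Ma).
Larger Ma is earlier, so the oldest is Stenian and the youngest is Carboniferous; oldest to youngest: Stenian, Tonian, Cryogenian, Ediacaran, Cambrian, Carboniferous.
Oldest start 1200 minus youngest end 298.9 gives 901.1 Myr overall.
Individual lengths (start − end): Stenian 200; Tonian 280; Cryogenian 85; Carboniferous 60; Cambrian 53.4; Ediacaran 96.2. The largest is Tonian at 280 Myr.

Stenian → Tonian → Cryogenian → Ediacaran → Cambrian → Carboniferous; total span 901.1 Myr; longest is Tonian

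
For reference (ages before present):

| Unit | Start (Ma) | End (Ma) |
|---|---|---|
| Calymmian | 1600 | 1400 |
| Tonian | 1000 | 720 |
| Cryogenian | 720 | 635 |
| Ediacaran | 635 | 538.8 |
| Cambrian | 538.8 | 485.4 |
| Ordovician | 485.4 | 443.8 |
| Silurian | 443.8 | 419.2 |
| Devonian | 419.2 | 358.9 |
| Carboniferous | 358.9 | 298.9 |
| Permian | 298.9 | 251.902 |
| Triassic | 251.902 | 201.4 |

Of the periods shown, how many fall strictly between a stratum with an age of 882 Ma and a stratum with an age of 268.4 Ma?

7

The older date is 882 Ma and the younger is 268.4 Ma.
Periods with start < 882 and end > 268.4 Ma: Cryogenian (720–635), Ediacaran (635–538.8), Cambrian (538.8–485.4), Ordovician (485.4–443.8), Silurian (443.8–419.2), Devonian (419.2–358.9), Carboniferous (358.9–298.9).
That is 7 complete periods.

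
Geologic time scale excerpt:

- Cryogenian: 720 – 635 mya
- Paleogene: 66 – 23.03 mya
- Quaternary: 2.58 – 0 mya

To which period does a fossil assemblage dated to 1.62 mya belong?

1.62 Ma lies between 2.58 and 0 Ma, so it falls in the Quaternary.

Quaternary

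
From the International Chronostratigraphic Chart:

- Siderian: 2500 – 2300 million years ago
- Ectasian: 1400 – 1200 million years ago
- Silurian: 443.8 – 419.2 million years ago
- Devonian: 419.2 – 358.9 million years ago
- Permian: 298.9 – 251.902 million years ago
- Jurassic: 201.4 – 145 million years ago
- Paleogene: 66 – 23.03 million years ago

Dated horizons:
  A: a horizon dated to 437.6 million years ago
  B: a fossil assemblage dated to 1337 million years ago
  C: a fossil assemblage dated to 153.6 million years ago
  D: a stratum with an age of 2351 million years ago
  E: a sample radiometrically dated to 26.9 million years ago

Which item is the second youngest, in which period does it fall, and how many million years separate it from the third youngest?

Sorted youngest-first by Ma: E (26.9), C (153.6), A (437.6), B (1337), D (2351).
The second youngest is C at 153.6 Ma, which lies in 201.4–145 Ma: the Jurassic.
The third youngest is A at 437.6 Ma; separation = |153.6 − 437.6| = 284 Myr.

C, in the Jurassic; 284 million years to A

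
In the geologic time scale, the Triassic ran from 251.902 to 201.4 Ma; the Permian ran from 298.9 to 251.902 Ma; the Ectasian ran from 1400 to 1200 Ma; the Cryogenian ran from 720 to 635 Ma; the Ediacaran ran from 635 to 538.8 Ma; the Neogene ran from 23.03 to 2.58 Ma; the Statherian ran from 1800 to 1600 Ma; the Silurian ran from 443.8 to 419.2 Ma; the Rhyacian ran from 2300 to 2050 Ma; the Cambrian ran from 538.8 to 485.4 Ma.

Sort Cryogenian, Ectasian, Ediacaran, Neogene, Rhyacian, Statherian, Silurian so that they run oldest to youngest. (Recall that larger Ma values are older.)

Sorting by start age (descending Ma, since larger Ma = older): Rhyacian start 2300, Statherian start 1800, Ectasian start 1400, Cryogenian start 720, Ediacaran start 635, Silurian start 443.8, Neogene start 23.03.

Rhyacian, then Statherian, then Ectasian, then Cryogenian, then Ediacaran, then Silurian, then Neogene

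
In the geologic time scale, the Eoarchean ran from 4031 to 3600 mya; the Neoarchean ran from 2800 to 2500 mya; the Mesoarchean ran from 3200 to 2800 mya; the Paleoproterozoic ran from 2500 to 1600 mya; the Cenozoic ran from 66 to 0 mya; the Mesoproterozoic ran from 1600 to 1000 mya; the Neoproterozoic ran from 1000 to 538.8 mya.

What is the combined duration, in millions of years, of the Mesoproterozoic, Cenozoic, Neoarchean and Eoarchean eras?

Duration is start − end for each: (1600 − 1000) + (66 − 0) + (2800 − 2500) + (4031 − 3600).
That is 600 + 66 + 300 + 431, which totals 1397 million years.

1397 million years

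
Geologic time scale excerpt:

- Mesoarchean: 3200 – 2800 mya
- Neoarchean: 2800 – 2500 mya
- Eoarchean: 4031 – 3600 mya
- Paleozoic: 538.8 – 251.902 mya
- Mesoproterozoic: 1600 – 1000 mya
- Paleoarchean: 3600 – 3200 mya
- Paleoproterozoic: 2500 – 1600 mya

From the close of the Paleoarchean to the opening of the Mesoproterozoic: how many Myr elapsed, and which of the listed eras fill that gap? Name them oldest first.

1600 million years; Mesoarchean, Neoarchean, Paleoproterozoic

The Paleoarchean closes at 3200 Ma and the Mesoproterozoic opens at 1600 Ma, so the interval is 3200 − 1600 = 1600 Myr.
An era fits inside if it starts at or after 3200 Ma and ends at or before 1600 Ma; oldest first that gives Mesoarchean, Neoarchean, Paleoproterozoic.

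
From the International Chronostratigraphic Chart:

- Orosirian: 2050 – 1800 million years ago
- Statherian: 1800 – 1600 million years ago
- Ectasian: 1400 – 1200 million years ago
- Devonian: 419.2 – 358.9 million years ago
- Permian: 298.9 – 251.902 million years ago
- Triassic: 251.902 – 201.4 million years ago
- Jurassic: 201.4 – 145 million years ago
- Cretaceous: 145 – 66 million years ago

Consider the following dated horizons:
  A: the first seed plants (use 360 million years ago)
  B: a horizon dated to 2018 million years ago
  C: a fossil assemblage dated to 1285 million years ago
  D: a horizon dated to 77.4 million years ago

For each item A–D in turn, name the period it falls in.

A — Devonian; B — Orosirian; C — Ectasian; D — Cretaceous

Match each age against the start–end ranges in the excerpt: A = 360 Ma → Devonian (419.2–358.9); B = 2018 Ma → Orosirian (2050–1800); C = 1285 Ma → Ectasian (1400–1200); D = 77.4 Ma → Cretaceous (145–66).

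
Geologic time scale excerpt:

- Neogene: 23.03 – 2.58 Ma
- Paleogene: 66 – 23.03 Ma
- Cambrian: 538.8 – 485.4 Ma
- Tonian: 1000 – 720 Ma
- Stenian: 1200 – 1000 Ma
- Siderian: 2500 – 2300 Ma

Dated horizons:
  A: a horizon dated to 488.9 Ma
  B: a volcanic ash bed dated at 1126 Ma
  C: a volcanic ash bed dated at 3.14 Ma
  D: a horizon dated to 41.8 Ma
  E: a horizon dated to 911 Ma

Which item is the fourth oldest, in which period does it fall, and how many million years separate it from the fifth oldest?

D, in the Paleogene; 38.66 million years to C

Larger Ma means older, so oldest first: B 1126 > E 911 > A 488.9 > D 41.8 > C 3.14.
Counting 4 along gives D (41.8 Ma); the excerpt puts that inside the Paleogene, 66–23.03 Ma.
Next in line is C (3.14 Ma), and 41.8 − 3.14 = 38.66 Myr.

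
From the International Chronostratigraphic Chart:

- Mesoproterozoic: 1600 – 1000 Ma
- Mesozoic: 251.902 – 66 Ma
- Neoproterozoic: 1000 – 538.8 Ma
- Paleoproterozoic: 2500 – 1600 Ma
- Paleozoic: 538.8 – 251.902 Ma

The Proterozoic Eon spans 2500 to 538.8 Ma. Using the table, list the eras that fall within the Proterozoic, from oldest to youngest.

Paleoproterozoic, Mesoproterozoic, Neoproterozoic

Eras with both bounds inside 2500–538.8 Ma: Paleoproterozoic (2500–1600), Mesoproterozoic (1600–1000), Neoproterozoic (1000–538.8).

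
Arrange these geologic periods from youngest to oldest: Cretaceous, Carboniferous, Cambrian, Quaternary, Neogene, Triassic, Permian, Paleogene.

Group by era (each group listed oldest first) — Paleozoic: Cambrian, Carboniferous, Permian; Mesozoic: Triassic, Cretaceous; Cenozoic: Paleogene, Neogene, Quaternary. The eras run Paleozoic → Mesozoic → Cenozoic. Concatenating the groups in that era order and then reversing gives youngest to oldest.

Quaternary → Neogene → Paleogene → Cretaceous → Triassic → Permian → Carboniferous → Cambrian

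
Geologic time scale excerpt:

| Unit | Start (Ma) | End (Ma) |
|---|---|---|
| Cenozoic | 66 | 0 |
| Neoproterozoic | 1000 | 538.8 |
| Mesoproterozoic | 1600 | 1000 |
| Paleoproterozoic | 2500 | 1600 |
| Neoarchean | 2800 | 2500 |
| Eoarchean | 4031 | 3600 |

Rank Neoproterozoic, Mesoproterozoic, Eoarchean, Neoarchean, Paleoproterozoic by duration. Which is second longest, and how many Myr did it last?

Durations: Neoproterozoic 461.2; Mesoproterozoic 600; Eoarchean 431; Neoarchean 300; Paleoproterozoic 900 Myr.
Sorted longest-first: Paleoproterozoic (900), Mesoproterozoic (600), Neoproterozoic (461.2), Eoarchean (431), Neoarchean (300).
The second longest is Mesoproterozoic at 600 Myr.

Mesoproterozoic, 600 million years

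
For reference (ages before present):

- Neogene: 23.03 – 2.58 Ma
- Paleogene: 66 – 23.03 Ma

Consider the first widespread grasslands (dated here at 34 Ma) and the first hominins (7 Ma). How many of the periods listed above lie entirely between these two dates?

Checking each listed span, none has both start < 34 Ma and end > 7 Ma — every period straddles one of the two dates or lies outside them — so the count is 0.

0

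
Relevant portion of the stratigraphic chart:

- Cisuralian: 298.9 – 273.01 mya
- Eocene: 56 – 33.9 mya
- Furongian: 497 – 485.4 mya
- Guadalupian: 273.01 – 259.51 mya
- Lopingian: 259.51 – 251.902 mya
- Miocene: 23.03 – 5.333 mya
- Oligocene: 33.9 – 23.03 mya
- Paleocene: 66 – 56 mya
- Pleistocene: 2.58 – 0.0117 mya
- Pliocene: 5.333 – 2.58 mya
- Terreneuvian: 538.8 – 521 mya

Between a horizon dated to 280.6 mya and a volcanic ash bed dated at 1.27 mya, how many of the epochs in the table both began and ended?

7

The older date is 280.6 Ma and the younger is 1.27 Ma.
Epochs with start < 280.6 and end > 1.27 Ma: Guadalupian (273.01–259.51), Lopingian (259.51–251.902), Paleocene (66–56), Eocene (56–33.9), Oligocene (33.9–23.03), Miocene (23.03–5.333), Pliocene (5.333–2.58).
That is 7 complete epochs.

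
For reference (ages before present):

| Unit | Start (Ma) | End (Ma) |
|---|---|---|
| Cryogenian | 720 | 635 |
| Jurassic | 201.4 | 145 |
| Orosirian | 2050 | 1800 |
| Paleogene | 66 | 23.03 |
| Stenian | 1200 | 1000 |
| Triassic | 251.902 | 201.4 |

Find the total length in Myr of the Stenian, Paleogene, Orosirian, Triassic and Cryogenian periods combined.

628.472 million years

Duration is start − end for each: (1200 − 1000) + (66 − 23.03) + (2050 − 1800) + (251.902 − 201.4) + (720 − 635).
That is 200 + 42.97 + 250 + 50.502 + 85, which totals 628.472 million years.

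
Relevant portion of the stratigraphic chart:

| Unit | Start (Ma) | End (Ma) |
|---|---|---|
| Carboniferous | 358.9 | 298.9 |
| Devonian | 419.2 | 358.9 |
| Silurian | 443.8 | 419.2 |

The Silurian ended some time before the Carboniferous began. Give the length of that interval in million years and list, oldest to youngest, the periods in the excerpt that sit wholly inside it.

60.3 million years; Devonian

The Silurian closes at 419.2 Ma and the Carboniferous opens at 358.9 Ma, so the interval is 419.2 − 358.9 = 60.3 Myr.
A period fits inside if it starts at or after 419.2 Ma and ends at or before 358.9 Ma; oldest first that gives Devonian.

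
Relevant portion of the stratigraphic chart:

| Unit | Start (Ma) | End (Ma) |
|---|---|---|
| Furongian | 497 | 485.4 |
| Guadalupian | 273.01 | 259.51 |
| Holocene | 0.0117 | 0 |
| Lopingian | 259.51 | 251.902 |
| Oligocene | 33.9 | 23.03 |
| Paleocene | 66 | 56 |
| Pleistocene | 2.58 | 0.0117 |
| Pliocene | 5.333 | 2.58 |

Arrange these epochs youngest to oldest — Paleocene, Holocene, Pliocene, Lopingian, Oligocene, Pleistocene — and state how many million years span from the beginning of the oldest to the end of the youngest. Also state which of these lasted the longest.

Holocene → Pleistocene → Pliocene → Oligocene → Paleocene → Lopingian; total span 259.51 Myr; longest is Oligocene

Start ages (Ma): Lopingian 259.51, Paleocene 66, Oligocene 33.9, Pliocene 5.333, Pleistocene 2.58, Holocene 0.0117.
Ordered youngest to oldest: Holocene, Pleistocene, Pliocene, Oligocene, Paleocene, Lopingian.
Span = 259.51 − 0 = 259.51 Myr.
Durations: Paleocene 10, Holocene 0.0117, Oligocene 10.87, Pliocene 2.753, Lopingian 7.608, Pleistocene 2.5683 → longest is Oligocene (10.87 Myr).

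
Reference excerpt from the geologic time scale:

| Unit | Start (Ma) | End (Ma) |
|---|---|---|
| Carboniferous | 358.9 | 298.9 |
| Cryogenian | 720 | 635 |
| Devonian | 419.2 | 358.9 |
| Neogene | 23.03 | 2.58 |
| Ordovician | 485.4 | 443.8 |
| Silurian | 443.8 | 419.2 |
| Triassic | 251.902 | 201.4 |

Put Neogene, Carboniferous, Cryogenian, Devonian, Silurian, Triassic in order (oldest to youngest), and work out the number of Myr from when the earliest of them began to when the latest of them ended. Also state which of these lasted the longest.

Cryogenian, Silurian, Devonian, Carboniferous, Triassic, Neogene; total span 717.42 Myr; longest is Cryogenian

Start ages (Ma): Cryogenian 720, Silurian 443.8, Devonian 419.2, Carboniferous 358.9, Triassic 251.902, Neogene 23.03.
Ordered oldest to youngest: Cryogenian, Silurian, Devonian, Carboniferous, Triassic, Neogene.
Span = 720 − 2.58 = 717.42 Myr.
Durations: Cryogenian 85, Devonian 60.3, Silurian 24.6, Triassic 50.502, Neogene 20.45, Carboniferous 60 → longest is Cryogenian (85 Myr).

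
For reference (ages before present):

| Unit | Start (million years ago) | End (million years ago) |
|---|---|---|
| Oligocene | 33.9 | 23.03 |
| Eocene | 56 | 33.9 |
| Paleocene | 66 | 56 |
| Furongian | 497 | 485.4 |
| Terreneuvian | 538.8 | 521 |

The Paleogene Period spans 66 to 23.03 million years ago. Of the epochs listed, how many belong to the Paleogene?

3

Epochs inside 66–23.03 Ma: Paleocene, Eocene, Oligocene — 3 in total.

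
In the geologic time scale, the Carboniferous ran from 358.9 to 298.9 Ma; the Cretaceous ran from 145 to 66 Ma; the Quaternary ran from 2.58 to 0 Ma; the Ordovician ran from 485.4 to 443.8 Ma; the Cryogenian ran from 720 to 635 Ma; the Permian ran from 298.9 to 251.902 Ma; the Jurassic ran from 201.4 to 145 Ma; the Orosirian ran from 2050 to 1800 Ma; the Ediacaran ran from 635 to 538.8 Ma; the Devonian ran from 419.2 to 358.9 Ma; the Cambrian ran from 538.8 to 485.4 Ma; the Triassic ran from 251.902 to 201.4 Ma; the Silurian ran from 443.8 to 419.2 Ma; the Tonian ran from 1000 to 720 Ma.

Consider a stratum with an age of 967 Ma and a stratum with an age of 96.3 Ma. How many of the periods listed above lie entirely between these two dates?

967 Ma sits inside the Tonian (1000–720) and 96.3 Ma inside the Cretaceous (145–66); neither of those is wholly between the two dates.
The listed periods lying completely between them are Cryogenian, Ediacaran, Cambrian, Ordovician, Silurian, Devonian, Carboniferous, Permian, Triassic, Jurassic — 10 in all.

10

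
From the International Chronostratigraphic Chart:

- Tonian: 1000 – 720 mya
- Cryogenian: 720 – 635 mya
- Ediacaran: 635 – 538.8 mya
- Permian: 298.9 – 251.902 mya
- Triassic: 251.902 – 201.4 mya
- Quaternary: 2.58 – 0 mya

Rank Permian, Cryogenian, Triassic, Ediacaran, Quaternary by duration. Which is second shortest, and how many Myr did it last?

Permian, 46.998 million years

Durations: Permian 46.998; Cryogenian 85; Triassic 50.502; Ediacaran 96.2; Quaternary 2.58 Myr.
Sorted shortest-first: Quaternary (2.58), Permian (46.998), Triassic (50.502), Cryogenian (85), Ediacaran (96.2).
The second shortest is Permian at 46.998 Myr.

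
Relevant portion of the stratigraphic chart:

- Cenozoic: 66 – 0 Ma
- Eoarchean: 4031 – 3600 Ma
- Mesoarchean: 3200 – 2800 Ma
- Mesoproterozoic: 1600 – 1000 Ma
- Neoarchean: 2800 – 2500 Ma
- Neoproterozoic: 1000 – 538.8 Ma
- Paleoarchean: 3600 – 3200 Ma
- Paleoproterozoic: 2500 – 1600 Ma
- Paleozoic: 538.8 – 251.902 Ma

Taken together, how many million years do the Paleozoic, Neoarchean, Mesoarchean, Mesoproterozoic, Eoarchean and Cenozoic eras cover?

Duration is start − end for each: (538.8 − 251.902) + (2800 − 2500) + (3200 − 2800) + (1600 − 1000) + (4031 − 3600) + (66 − 0).
That is 286.898 + 300 + 400 + 600 + 431 + 66, which totals 2083.898 million years.

2083.898 million years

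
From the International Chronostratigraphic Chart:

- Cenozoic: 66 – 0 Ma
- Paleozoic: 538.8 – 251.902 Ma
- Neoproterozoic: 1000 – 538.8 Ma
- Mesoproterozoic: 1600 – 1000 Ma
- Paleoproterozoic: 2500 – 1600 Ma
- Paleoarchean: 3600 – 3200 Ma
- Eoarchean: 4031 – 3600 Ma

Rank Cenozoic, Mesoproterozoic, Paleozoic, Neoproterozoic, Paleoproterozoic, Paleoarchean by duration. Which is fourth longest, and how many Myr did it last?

Paleoarchean, 400 million years

Start − end for each: Cenozoic 66 − 0 = 66; Mesoproterozoic 1600 − 1000 = 600; Paleozoic 538.8 − 251.902 = 286.898; Neoproterozoic 1000 − 538.8 = 461.2; Paleoproterozoic 2500 − 1600 = 900; Paleoarchean 3600 − 3200 = 400.
Ranking these from longest: Paleoproterozoic > Mesoproterozoic > Neoproterozoic > Paleoarchean > Paleozoic > Cenozoic.
Position 4 in that ranking is Paleoarchean, which lasted 400 Myr.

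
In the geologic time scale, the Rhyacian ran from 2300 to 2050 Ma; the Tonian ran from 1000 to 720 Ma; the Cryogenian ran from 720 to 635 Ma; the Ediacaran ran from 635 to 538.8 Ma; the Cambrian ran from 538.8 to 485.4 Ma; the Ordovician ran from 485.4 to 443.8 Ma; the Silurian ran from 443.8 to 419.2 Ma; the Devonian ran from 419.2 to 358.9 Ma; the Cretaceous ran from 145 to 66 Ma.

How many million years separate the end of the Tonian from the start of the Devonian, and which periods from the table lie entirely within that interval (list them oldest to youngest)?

The Tonian closes at 720 Ma and the Devonian opens at 419.2 Ma, so the interval is 720 − 419.2 = 300.8 Myr.
A period fits inside if it starts at or after 720 Ma and ends at or before 419.2 Ma; oldest first that gives Cryogenian, Ediacaran, Cambrian, Ordovician, Silurian.

300.8 million years; Cryogenian, Ediacaran, Cambrian, Ordovician, Silurian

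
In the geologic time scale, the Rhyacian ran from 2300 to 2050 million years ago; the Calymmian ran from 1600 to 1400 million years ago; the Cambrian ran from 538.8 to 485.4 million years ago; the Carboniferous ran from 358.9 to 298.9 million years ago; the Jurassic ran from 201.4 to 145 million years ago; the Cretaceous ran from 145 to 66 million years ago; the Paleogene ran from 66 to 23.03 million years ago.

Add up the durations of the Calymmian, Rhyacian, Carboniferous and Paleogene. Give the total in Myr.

552.97 million years

Duration is start − end for each: (1600 − 1400) + (2300 − 2050) + (358.9 − 298.9) + (66 − 23.03).
That is 200 + 250 + 60 + 42.97, which totals 552.97 million years.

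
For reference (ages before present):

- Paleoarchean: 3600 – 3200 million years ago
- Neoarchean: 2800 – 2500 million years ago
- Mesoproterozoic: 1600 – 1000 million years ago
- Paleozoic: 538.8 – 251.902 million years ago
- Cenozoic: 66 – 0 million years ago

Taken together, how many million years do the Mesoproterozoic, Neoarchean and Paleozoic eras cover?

1186.898 million years

Duration is start − end for each: (1600 − 1000) + (2800 − 2500) + (538.8 − 251.902).
That is 600 + 300 + 286.898, which totals 1186.898 million years.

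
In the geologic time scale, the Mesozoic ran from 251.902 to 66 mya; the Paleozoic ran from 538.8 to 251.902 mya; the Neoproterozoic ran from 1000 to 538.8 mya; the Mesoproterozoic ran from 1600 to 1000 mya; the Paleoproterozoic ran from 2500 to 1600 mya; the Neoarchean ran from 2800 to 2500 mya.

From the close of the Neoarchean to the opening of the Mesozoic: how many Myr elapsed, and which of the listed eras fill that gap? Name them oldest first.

2248.098 million years; Paleoproterozoic, Mesoproterozoic, Neoproterozoic, Paleozoic

The Neoarchean closes at 2500 Ma and the Mesozoic opens at 251.902 Ma, so the interval is 2500 − 251.902 = 2248.098 Myr.
An era fits inside if it starts at or after 2500 Ma and ends at or before 251.902 Ma; oldest first that gives Paleoproterozoic, Mesoproterozoic, Neoproterozoic, Paleozoic.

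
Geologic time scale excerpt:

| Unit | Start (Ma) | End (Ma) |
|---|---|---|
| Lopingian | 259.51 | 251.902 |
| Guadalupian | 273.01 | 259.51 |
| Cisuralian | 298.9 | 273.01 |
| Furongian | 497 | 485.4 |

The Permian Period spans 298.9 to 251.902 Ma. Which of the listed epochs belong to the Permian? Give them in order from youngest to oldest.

Epochs with both bounds inside 298.9–251.902 Ma: Lopingian (259.51–251.902), Guadalupian (273.01–259.51), Cisuralian (298.9–273.01).

Lopingian, Guadalupian, Cisuralian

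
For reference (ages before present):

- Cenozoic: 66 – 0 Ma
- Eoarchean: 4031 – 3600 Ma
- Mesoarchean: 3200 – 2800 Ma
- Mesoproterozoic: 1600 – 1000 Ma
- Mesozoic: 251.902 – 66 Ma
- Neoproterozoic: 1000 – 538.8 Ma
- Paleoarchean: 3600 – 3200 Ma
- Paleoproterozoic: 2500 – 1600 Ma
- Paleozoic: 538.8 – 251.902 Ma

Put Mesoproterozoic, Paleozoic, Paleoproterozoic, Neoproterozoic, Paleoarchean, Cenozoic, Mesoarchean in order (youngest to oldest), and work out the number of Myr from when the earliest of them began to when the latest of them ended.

Cenozoic, Paleozoic, Neoproterozoic, Mesoproterozoic, Paleoproterozoic, Mesoarchean, Paleoarchean; total span 3600 Myr

Start ages (Ma): Paleoarchean 3600, Mesoarchean 3200, Paleoproterozoic 2500, Mesoproterozoic 1600, Neoproterozoic 1000, Paleozoic 538.8, Cenozoic 66.
Ordered youngest to oldest: Cenozoic, Paleozoic, Neoproterozoic, Mesoproterozoic, Paleoproterozoic, Mesoarchean, Paleoarchean.
Span = 3600 − 0 = 3600 Myr.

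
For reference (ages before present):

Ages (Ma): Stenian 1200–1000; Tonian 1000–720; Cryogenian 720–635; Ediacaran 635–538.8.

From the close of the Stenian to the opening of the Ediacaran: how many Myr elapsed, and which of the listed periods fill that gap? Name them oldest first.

365 million years; Tonian, Cryogenian

End of Stenian = 1000 Ma; start of Ediacaran = 635 Ma.
Gap = 1000 − 635 = 365 Myr.
Periods wholly inside 1000–635 Ma: Tonian (1000–720), Cryogenian (720–635).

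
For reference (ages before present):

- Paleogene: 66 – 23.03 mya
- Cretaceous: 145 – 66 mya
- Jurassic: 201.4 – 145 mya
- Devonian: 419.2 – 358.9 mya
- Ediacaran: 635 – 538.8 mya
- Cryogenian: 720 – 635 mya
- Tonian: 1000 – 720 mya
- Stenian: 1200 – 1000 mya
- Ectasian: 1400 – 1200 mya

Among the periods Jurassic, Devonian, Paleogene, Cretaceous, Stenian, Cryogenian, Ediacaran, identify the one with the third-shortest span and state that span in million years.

Start − end for each: Jurassic 201.4 − 145 = 56.4; Devonian 419.2 − 358.9 = 60.3; Paleogene 66 − 23.03 = 42.97; Cretaceous 145 − 66 = 79; Stenian 1200 − 1000 = 200; Cryogenian 720 − 635 = 85; Ediacaran 635 − 538.8 = 96.2.
Ranking these from shortest: Paleogene < Jurassic < Devonian < Cretaceous < Cryogenian < Ediacaran < Stenian.
Position 3 in that ranking is Devonian, which lasted 60.3 Myr.

Devonian, 60.3 million years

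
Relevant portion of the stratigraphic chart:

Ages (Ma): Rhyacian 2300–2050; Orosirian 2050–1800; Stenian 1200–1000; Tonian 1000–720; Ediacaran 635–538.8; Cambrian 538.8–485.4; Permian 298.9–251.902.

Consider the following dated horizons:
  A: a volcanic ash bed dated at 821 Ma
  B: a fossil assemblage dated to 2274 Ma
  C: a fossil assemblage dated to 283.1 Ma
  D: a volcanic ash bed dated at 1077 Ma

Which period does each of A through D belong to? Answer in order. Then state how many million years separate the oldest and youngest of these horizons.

A — Tonian; B — Rhyacian; C — Permian; D — Stenian; span 1990.9 million years

A: 821 Ma lies in 1000–720 Ma, so Tonian.
B: 2274 Ma lies in 2300–2050 Ma, so Rhyacian.
C: 283.1 Ma lies in 298.9–251.902 Ma, so Permian.
D: 1077 Ma lies in 1200–1000 Ma, so Stenian.
Oldest = 2274 Ma, youngest = 283.1 Ma → span 1990.9 Myr.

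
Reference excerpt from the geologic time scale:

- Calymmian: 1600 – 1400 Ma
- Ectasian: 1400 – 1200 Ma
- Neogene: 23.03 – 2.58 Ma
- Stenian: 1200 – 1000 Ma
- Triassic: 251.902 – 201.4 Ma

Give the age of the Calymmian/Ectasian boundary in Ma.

1400 Ma

The Calymmian ends and the Ectasian begins at 1400 Ma.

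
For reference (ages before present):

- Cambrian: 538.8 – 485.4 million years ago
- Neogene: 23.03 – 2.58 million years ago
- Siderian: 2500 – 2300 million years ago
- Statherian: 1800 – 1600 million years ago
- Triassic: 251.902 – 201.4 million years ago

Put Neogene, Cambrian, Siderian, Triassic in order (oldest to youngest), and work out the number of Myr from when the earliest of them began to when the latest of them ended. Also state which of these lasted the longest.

From the excerpt: Neogene 23.03–2.58; Cambrian 538.8–485.4; Siderian 2500–2300; Triassic 251.902–201.4 (Ma).
Larger Ma is earlier, so the oldest is Siderian and the youngest is Neogene; oldest to youngest: Siderian, Cambrian, Triassic, Neogene.
Oldest start 2500 minus youngest end 2.58 gives 2497.42 Myr overall.
Individual lengths (start − end): Cambrian 53.4; Triassic 50.502; Neogene 20.45; Siderian 200. The largest is Siderian at 200 Myr.

Siderian → Cambrian → Triassic → Neogene; total span 2497.42 Myr; longest is Siderian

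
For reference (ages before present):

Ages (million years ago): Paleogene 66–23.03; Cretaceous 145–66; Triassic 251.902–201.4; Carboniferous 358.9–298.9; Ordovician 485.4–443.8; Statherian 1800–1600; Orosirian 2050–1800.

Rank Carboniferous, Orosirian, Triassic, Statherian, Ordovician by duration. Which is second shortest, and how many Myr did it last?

Start − end for each: Carboniferous 358.9 − 298.9 = 60; Orosirian 2050 − 1800 = 250; Triassic 251.902 − 201.4 = 50.502; Statherian 1800 − 1600 = 200; Ordovician 485.4 − 443.8 = 41.6.
Ranking these from shortest: Ordovician < Triassic < Carboniferous < Statherian < Orosirian.
Position 2 in that ranking is Triassic, which lasted 50.502 Myr.

Triassic, 50.502 million years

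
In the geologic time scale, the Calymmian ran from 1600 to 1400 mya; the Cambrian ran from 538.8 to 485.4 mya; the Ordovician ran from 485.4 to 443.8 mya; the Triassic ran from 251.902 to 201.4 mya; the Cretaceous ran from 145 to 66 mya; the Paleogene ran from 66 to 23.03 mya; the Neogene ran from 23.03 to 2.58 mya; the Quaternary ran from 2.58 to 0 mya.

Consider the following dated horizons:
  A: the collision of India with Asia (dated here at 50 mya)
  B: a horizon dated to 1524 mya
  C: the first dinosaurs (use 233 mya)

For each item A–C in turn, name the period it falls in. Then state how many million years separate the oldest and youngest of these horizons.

Match each age against the start–end ranges in the excerpt: A = 50 Ma → Paleogene (66–23.03); B = 1524 Ma → Calymmian (1600–1400); C = 233 Ma → Triassic (251.902–201.4).
The largest age is 1524 Ma and the smallest is 50 Ma; their difference is 1474 Myr.

A — Paleogene; B — Calymmian; C — Triassic; span 1474 million years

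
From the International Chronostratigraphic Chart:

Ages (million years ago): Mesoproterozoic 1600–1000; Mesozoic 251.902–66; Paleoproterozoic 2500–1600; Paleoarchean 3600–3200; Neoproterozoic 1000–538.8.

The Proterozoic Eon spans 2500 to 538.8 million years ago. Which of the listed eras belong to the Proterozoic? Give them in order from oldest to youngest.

Paleoproterozoic, Mesoproterozoic, Neoproterozoic

Eras with both bounds inside 2500–538.8 Ma: Paleoproterozoic (2500–1600), Mesoproterozoic (1600–1000), Neoproterozoic (1000–538.8).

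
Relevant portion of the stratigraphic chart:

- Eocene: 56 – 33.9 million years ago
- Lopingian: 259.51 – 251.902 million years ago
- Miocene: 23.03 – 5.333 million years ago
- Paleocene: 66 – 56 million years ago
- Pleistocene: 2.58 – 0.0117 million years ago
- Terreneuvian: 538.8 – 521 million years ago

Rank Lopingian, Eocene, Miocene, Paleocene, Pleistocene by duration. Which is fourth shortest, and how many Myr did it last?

Miocene, 17.697 million years

Start − end for each: Lopingian 259.51 − 251.902 = 7.608; Eocene 56 − 33.9 = 22.1; Miocene 23.03 − 5.333 = 17.697; Paleocene 66 − 56 = 10; Pleistocene 2.58 − 0.0117 = 2.5683.
Ranking these from shortest: Pleistocene < Lopingian < Paleocene < Miocene < Eocene.
Position 4 in that ranking is Miocene, which lasted 17.697 Myr.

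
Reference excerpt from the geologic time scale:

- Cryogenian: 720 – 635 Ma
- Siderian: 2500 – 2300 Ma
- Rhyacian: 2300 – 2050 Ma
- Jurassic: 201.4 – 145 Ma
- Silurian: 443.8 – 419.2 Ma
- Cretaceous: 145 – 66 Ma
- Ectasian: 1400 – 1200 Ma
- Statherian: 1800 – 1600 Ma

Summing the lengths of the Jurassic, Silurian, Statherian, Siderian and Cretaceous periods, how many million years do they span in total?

Duration is start − end for each: (201.4 − 145) + (443.8 − 419.2) + (1800 − 1600) + (2500 − 2300) + (145 − 66).
That is 56.4 + 24.6 + 200 + 200 + 79, which totals 560 million years.

560 million years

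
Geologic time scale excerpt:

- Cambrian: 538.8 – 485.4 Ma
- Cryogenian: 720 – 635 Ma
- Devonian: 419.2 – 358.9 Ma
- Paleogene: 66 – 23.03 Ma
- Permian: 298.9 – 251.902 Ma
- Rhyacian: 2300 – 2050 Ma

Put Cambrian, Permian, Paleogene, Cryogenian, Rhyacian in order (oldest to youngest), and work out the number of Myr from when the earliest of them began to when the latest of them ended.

Rhyacian, Cryogenian, Cambrian, Permian, Paleogene; total span 2276.97 Myr

Start ages (Ma): Rhyacian 2300, Cryogenian 720, Cambrian 538.8, Permian 298.9, Paleogene 66.
Ordered oldest to youngest: Rhyacian, Cryogenian, Cambrian, Permian, Paleogene.
Span = 2300 − 23.03 = 2276.97 Myr.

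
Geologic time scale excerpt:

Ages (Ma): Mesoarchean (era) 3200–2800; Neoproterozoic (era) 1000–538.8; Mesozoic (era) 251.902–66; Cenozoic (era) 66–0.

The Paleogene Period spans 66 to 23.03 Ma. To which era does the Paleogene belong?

Cenozoic

The Paleogene (66–23.03 Ma) lies entirely within 66–0 Ma, the Cenozoic Era.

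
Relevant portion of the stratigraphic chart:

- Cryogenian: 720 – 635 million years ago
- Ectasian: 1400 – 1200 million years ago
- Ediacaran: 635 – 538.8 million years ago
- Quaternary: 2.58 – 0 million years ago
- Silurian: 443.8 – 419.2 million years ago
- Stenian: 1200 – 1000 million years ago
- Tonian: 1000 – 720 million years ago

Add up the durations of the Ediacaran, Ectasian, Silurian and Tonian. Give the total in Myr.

600.8 million years

Each duration: Ediacaran = 96.2; Ectasian = 200; Silurian = 24.6; Tonian = 280.
Sum: 96.2 + 200 + 24.6 + 280 = 600.8 Myr.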